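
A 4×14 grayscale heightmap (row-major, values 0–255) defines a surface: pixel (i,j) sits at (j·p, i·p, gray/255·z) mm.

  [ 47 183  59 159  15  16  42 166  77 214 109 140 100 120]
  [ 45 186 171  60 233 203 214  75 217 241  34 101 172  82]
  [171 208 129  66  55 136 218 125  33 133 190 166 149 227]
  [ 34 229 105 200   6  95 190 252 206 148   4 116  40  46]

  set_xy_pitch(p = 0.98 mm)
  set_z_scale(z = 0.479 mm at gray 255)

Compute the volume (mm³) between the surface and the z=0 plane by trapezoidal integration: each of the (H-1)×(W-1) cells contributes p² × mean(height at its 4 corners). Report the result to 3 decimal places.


9.516

height_mm = gray/255 × 0.479; cell vol = 0.98² × mean(4 corners)
unit = 0.98² × 0.479 / (4×255) = 0.000451011 mm³ per gray-sum
row 0: Σ corner-gray over 13 cells = 6668  → 3.0073
row 1: Σ corner-gray over 13 cells = 7555  → 3.4074
row 2: Σ corner-gray over 13 cells = 6876  → 3.1012
Σ rows: total corner-gray = 21099  → 9.5159 mm³


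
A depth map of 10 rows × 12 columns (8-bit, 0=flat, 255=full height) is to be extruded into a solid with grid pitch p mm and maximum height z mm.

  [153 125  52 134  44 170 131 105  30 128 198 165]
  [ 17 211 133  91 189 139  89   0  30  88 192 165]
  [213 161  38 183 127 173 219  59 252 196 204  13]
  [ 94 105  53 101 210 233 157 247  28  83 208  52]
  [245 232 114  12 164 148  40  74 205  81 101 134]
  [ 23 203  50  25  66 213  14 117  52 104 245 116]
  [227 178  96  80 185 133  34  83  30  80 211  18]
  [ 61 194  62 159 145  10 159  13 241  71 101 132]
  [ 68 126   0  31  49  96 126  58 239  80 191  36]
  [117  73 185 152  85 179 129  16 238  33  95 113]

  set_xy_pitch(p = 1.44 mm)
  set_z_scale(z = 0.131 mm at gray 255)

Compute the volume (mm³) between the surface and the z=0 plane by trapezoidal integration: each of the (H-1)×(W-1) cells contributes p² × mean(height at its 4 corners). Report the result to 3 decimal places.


12.586

height_mm = gray/255 × 0.131; cell vol = 1.44² × mean(4 corners)
unit = 1.44² × 0.131 / (4×255) = 0.000266315 mm³ per gray-sum
row 0: Σ corner-gray over 11 cells = 5058  → 1.3470
row 1: Σ corner-gray over 11 cells = 5956  → 1.5862
row 2: Σ corner-gray over 11 cells = 6446  → 1.7167
row 3: Σ corner-gray over 11 cells = 5717  → 1.5225
row 4: Σ corner-gray over 11 cells = 5038  → 1.3417
row 5: Σ corner-gray over 11 cells = 4782  → 1.2735
row 6: Σ corner-gray over 11 cells = 4968  → 1.3231
row 7: Σ corner-gray over 11 cells = 4599  → 1.2248
row 8: Σ corner-gray over 11 cells = 4696  → 1.2506
Σ rows: total corner-gray = 47260  → 12.5861 mm³


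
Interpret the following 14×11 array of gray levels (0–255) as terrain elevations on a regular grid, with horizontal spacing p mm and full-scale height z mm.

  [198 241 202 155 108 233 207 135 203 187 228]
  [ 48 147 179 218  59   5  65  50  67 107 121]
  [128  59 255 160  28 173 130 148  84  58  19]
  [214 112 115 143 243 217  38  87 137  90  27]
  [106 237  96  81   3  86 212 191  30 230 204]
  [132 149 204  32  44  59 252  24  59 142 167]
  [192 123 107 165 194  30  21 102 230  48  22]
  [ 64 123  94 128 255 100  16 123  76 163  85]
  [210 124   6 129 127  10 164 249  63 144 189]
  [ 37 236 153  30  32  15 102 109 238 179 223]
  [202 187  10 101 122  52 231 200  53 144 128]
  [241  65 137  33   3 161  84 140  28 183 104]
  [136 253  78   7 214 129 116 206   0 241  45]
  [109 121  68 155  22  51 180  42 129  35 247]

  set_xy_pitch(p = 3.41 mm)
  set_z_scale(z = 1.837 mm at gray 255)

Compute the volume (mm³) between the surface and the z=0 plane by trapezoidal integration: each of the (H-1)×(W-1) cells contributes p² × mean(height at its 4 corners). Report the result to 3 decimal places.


1310.591

height_mm = gray/255 × 1.837; cell vol = 3.41² × mean(4 corners)
unit = 3.41² × 1.837 / (4×255) = 0.020942 mm³ per gray-sum
row 0: Σ corner-gray over 10 cells = 5731  → 120.0185
row 1: Σ corner-gray over 10 cells = 4300  → 90.0505
row 2: Σ corner-gray over 10 cells = 4942  → 103.4953
row 3: Σ corner-gray over 10 cells = 5247  → 109.8826
row 4: Σ corner-gray over 10 cells = 4871  → 102.0084
row 5: Σ corner-gray over 10 cells = 4483  → 93.8829
row 6: Σ corner-gray over 10 cells = 4559  → 95.4745
row 7: Σ corner-gray over 10 cells = 4736  → 99.1812
row 8: Σ corner-gray over 10 cells = 4879  → 102.1759
row 9: Σ corner-gray over 10 cells = 4978  → 104.2492
row 10: Σ corner-gray over 10 cells = 4543  → 95.1394
row 11: Σ corner-gray over 10 cells = 4682  → 98.0504
row 12: Σ corner-gray over 10 cells = 4631  → 96.9823
Σ rows: total corner-gray = 62582  → 1310.5910 mm³


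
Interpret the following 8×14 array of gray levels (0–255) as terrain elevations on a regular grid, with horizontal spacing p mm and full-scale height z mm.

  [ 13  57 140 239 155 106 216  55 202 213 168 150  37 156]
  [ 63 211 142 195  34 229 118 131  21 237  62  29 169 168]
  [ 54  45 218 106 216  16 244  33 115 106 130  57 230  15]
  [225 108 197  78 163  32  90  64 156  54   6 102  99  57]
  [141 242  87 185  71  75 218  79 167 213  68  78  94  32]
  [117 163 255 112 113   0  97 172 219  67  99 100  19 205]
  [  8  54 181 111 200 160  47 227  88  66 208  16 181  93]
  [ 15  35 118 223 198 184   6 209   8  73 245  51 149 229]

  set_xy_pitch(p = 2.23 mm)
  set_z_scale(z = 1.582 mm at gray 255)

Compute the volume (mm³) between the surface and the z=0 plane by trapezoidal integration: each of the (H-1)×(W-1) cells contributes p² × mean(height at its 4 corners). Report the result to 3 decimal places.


342.012

height_mm = gray/255 × 1.582; cell vol = 2.23² × mean(4 corners)
unit = 2.23² × 1.582 / (4×255) = 0.00771287 mm³ per gray-sum
row 0: Σ corner-gray over 13 cells = 7032  → 54.2369
row 1: Σ corner-gray over 13 cells = 6488  → 50.0411
row 2: Σ corner-gray over 13 cells = 5681  → 43.8168
row 3: Σ corner-gray over 13 cells = 5907  → 45.5599
row 4: Σ corner-gray over 13 cells = 6481  → 49.9871
row 5: Σ corner-gray over 13 cells = 6333  → 48.8456
row 6: Σ corner-gray over 13 cells = 6421  → 49.5243
Σ rows: total corner-gray = 44343  → 342.0118 mm³


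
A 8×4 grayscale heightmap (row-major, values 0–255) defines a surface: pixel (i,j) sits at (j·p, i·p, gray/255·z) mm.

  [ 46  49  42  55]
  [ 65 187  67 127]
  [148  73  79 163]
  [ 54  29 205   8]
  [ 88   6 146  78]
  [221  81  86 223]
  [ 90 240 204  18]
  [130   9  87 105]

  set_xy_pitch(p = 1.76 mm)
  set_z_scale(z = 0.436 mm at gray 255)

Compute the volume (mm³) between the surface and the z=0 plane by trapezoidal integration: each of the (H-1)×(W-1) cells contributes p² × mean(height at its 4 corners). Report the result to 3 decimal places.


height_mm = gray/255 × 0.436; cell vol = 1.76² × mean(4 corners)
unit = 1.76² × 0.436 / (4×255) = 0.00132407 mm³ per gray-sum
row 0: Σ corner-gray over 3 cells = 983  → 1.3016
row 1: Σ corner-gray over 3 cells = 1315  → 1.7412
row 2: Σ corner-gray over 3 cells = 1145  → 1.5161
row 3: Σ corner-gray over 3 cells = 1000  → 1.3241
row 4: Σ corner-gray over 3 cells = 1248  → 1.6524
row 5: Σ corner-gray over 3 cells = 1774  → 2.3489
row 6: Σ corner-gray over 3 cells = 1423  → 1.8842
Σ rows: total corner-gray = 8888  → 11.7684 mm³

11.768


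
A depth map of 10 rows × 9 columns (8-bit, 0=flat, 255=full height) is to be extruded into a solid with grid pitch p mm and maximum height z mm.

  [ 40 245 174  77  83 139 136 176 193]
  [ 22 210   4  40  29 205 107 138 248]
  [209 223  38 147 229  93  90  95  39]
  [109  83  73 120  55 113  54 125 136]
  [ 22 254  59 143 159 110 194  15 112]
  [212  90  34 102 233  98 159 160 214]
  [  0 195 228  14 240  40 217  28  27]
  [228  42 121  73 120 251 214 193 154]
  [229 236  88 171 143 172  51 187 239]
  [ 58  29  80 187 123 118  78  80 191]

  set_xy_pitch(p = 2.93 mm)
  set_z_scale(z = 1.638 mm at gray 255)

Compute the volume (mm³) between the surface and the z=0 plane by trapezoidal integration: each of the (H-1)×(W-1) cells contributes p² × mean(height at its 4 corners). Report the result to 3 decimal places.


height_mm = gray/255 × 1.638; cell vol = 2.93² × mean(4 corners)
unit = 2.93² × 1.638 / (4×255) = 0.0137863 mm³ per gray-sum
row 0: Σ corner-gray over 8 cells = 4029  → 55.5452
row 1: Σ corner-gray over 8 cells = 3814  → 52.5811
row 2: Σ corner-gray over 8 cells = 3569  → 49.2034
row 3: Σ corner-gray over 8 cells = 3493  → 48.1557
row 4: Σ corner-gray over 8 cells = 4180  → 57.6269
row 5: Σ corner-gray over 8 cells = 4129  → 56.9238
row 6: Σ corner-gray over 8 cells = 4361  → 60.1222
row 7: Σ corner-gray over 8 cells = 4974  → 68.5733
row 8: Σ corner-gray over 8 cells = 4203  → 57.9440
Σ rows: total corner-gray = 36752  → 506.6755 mm³

506.676


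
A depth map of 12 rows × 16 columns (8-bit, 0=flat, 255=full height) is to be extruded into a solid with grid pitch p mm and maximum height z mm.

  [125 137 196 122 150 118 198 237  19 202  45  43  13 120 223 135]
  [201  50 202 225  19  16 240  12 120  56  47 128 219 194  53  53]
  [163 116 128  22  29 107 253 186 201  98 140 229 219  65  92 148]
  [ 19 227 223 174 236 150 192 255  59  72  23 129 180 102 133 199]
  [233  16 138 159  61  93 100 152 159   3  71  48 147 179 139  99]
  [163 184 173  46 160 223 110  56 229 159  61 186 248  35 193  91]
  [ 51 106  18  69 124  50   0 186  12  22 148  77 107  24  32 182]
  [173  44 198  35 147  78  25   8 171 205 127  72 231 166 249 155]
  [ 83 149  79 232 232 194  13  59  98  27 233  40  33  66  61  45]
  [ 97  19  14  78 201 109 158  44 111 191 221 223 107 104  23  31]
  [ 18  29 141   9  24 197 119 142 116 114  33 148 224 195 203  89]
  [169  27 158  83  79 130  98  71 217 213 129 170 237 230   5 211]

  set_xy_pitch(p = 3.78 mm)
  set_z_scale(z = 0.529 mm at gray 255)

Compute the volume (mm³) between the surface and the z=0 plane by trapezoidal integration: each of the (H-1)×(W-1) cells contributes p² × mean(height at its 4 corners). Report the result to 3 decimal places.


height_mm = gray/255 × 0.529; cell vol = 3.78² × mean(4 corners)
unit = 3.78² × 0.529 / (4×255) = 0.00741036 mm³ per gray-sum
row 0: Σ corner-gray over 15 cells = 7322  → 54.2586
row 1: Σ corner-gray over 15 cells = 7497  → 55.5554
row 2: Σ corner-gray over 15 cells = 8609  → 63.7958
row 3: Σ corner-gray over 15 cells = 7790  → 57.7267
row 4: Σ corner-gray over 15 cells = 7642  → 56.6299
row 5: Σ corner-gray over 15 cells = 6563  → 48.6342
row 6: Σ corner-gray over 15 cells = 6023  → 44.6326
row 7: Σ corner-gray over 15 cells = 7000  → 51.8725
row 8: Σ corner-gray over 15 cells = 6494  → 48.1229
row 9: Σ corner-gray over 15 cells = 6829  → 50.6053
row 10: Σ corner-gray over 15 cells = 7569  → 56.0890
Σ rows: total corner-gray = 79338  → 587.9229 mm³

587.923


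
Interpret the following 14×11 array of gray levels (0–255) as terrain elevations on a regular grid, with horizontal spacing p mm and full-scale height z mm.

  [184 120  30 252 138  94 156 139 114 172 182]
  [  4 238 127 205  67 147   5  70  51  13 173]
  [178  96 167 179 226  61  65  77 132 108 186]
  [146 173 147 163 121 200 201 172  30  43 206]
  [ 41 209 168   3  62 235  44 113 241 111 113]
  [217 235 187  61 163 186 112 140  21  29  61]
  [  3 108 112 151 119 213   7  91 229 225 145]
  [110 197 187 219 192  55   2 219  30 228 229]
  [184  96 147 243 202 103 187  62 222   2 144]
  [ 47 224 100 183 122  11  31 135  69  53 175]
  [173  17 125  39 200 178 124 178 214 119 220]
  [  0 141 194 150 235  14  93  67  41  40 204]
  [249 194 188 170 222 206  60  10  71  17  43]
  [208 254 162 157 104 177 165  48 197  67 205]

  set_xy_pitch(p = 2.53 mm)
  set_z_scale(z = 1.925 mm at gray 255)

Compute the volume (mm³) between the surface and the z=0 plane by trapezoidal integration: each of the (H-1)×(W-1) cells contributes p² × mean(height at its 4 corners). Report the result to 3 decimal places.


height_mm = gray/255 × 1.925; cell vol = 2.53² × mean(4 corners)
unit = 2.53² × 1.925 / (4×255) = 0.0120801 mm³ per gray-sum
row 0: Σ corner-gray over 10 cells = 4819  → 58.2141
row 1: Σ corner-gray over 10 cells = 4609  → 55.6773
row 2: Σ corner-gray over 10 cells = 5438  → 65.6917
row 3: Σ corner-gray over 10 cells = 5378  → 64.9669
row 4: Σ corner-gray over 10 cells = 5072  → 61.2704
row 5: Σ corner-gray over 10 cells = 5204  → 62.8650
row 6: Σ corner-gray over 10 cells = 5655  → 68.3131
row 7: Σ corner-gray over 10 cells = 5853  → 70.7050
row 8: Σ corner-gray over 10 cells = 4934  → 59.6034
row 9: Σ corner-gray over 10 cells = 4859  → 58.6974
row 10: Σ corner-gray over 10 cells = 4935  → 59.6154
row 11: Σ corner-gray over 10 cells = 4722  → 57.0424
row 12: Σ corner-gray over 10 cells = 5643  → 68.1682
Σ rows: total corner-gray = 67121  → 810.8304 mm³

810.830


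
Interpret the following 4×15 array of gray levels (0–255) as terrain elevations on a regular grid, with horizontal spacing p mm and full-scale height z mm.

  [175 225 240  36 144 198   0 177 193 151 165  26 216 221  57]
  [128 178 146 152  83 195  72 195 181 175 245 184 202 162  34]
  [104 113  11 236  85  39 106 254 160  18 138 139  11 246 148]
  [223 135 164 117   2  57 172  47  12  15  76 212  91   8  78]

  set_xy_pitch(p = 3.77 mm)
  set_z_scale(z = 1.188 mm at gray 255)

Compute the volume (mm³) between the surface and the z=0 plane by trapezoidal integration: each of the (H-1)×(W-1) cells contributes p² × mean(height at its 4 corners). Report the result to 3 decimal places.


height_mm = gray/255 × 1.188; cell vol = 3.77² × mean(4 corners)
unit = 3.77² × 1.188 / (4×255) = 0.0165538 mm³ per gray-sum
row 0: Σ corner-gray over 14 cells = 8718  → 144.3164
row 1: Σ corner-gray over 14 cells = 7866  → 130.2126
row 2: Σ corner-gray over 14 cells = 5881  → 97.3532
Σ rows: total corner-gray = 22465  → 371.8822 mm³

371.882


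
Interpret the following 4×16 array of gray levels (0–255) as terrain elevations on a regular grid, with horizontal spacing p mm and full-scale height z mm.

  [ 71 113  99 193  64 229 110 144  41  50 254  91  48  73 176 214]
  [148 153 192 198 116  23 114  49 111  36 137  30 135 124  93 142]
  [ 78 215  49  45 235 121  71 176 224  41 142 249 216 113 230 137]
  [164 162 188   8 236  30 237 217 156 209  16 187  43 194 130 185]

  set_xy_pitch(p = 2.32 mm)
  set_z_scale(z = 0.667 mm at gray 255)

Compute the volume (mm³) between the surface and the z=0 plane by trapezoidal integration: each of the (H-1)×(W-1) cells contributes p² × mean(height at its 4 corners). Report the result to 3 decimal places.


height_mm = gray/255 × 0.667; cell vol = 2.32² × mean(4 corners)
unit = 2.32² × 0.667 / (4×255) = 0.00351967 mm³ per gray-sum
row 0: Σ corner-gray over 15 cells = 6967  → 24.5215
row 1: Σ corner-gray over 15 cells = 7781  → 27.3865
row 2: Σ corner-gray over 15 cells = 8844  → 31.1279
Σ rows: total corner-gray = 23592  → 83.0360 mm³

83.036


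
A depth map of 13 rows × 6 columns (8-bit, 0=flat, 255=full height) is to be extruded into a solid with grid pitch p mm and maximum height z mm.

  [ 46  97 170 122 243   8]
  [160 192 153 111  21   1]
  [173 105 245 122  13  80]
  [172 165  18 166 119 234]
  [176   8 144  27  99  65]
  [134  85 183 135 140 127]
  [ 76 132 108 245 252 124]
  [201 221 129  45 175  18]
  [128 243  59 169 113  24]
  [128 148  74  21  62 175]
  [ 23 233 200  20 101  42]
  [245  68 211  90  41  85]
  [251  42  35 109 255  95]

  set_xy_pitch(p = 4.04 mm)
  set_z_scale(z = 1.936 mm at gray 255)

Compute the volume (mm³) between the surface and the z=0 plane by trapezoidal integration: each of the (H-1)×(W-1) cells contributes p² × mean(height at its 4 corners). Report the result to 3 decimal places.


height_mm = gray/255 × 1.936; cell vol = 4.04² × mean(4 corners)
unit = 4.04² × 1.936 / (4×255) = 0.030979 mm³ per gray-sum
row 0: Σ corner-gray over 5 cells = 2433  → 75.3720
row 1: Σ corner-gray over 5 cells = 2338  → 72.4290
row 2: Σ corner-gray over 5 cells = 2565  → 79.4612
row 3: Σ corner-gray over 5 cells = 2139  → 66.2642
row 4: Σ corner-gray over 5 cells = 2144  → 66.4191
row 5: Σ corner-gray over 5 cells = 3021  → 93.5877
row 6: Σ corner-gray over 5 cells = 3033  → 93.9594
row 7: Σ corner-gray over 5 cells = 2679  → 82.9928
row 8: Σ corner-gray over 5 cells = 2233  → 69.1762
row 9: Σ corner-gray over 5 cells = 2086  → 64.6223
row 10: Σ corner-gray over 5 cells = 2323  → 71.9643
row 11: Σ corner-gray over 5 cells = 2378  → 73.6681
Σ rows: total corner-gray = 29372  → 909.9163 mm³

909.916


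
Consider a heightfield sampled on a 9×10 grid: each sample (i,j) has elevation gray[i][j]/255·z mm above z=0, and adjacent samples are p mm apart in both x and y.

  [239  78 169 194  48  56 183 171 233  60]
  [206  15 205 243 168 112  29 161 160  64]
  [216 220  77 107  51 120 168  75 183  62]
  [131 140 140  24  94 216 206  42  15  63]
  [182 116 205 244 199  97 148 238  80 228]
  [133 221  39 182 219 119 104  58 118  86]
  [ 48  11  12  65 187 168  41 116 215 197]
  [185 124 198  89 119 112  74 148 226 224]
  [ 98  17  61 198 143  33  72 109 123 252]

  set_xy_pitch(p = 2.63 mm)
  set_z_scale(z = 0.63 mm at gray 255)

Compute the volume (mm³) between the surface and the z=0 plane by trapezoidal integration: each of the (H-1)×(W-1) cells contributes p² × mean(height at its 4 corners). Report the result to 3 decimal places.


160.323

height_mm = gray/255 × 0.63; cell vol = 2.63² × mean(4 corners)
unit = 2.63² × 0.63 / (4×255) = 0.0042722 mm³ per gray-sum
row 0: Σ corner-gray over 9 cells = 5019  → 21.4422
row 1: Σ corner-gray over 9 cells = 4736  → 20.2332
row 2: Σ corner-gray over 9 cells = 4228  → 18.0629
row 3: Σ corner-gray over 9 cells = 5012  → 21.4123
row 4: Σ corner-gray over 9 cells = 5403  → 23.0827
row 5: Σ corner-gray over 9 cells = 4214  → 18.0031
row 6: Σ corner-gray over 9 cells = 4464  → 19.0711
row 7: Σ corner-gray over 9 cells = 4451  → 19.0156
Σ rows: total corner-gray = 37527  → 160.3230 mm³


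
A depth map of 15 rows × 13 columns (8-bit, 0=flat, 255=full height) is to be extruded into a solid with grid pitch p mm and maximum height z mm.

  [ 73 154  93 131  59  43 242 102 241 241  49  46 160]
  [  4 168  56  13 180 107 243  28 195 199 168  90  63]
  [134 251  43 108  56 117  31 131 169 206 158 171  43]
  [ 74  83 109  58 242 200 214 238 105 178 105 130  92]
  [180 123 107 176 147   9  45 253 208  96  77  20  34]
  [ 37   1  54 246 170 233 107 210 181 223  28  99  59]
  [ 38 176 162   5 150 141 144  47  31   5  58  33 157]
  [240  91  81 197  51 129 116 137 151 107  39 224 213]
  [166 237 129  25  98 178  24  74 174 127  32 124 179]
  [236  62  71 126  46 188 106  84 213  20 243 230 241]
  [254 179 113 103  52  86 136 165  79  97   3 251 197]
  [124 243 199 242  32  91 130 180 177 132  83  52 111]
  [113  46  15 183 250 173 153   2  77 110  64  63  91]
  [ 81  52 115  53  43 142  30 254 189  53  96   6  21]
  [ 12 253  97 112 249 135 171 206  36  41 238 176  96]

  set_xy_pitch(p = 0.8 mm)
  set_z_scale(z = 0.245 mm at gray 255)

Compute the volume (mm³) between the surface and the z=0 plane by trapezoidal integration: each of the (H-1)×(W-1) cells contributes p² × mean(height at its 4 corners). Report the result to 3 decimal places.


height_mm = gray/255 × 0.245; cell vol = 0.8² × mean(4 corners)
unit = 0.8² × 0.245 / (4×255) = 0.000153725 mm³ per gray-sum
row 0: Σ corner-gray over 12 cells = 5996  → 0.9217
row 1: Σ corner-gray over 12 cells = 6020  → 0.9254
row 2: Σ corner-gray over 12 cells = 6549  → 1.0067
row 3: Σ corner-gray over 12 cells = 6226  → 0.9571
row 4: Σ corner-gray over 12 cells = 5936  → 0.9125
row 5: Σ corner-gray over 12 cells = 5299  → 0.8146
row 6: Σ corner-gray over 12 cells = 5198  → 0.7991
row 7: Σ corner-gray over 12 cells = 5888  → 0.9051
row 8: Σ corner-gray over 12 cells = 6044  → 0.9291
row 9: Σ corner-gray over 12 cells = 6234  → 0.9583
row 10: Σ corner-gray over 12 cells = 6336  → 0.9740
row 11: Σ corner-gray over 12 cells = 5833  → 0.8967
row 12: Σ corner-gray over 12 cells = 4644  → 0.7139
row 13: Σ corner-gray over 12 cells = 5704  → 0.8769
Σ rows: total corner-gray = 81907  → 12.5912 mm³

12.591


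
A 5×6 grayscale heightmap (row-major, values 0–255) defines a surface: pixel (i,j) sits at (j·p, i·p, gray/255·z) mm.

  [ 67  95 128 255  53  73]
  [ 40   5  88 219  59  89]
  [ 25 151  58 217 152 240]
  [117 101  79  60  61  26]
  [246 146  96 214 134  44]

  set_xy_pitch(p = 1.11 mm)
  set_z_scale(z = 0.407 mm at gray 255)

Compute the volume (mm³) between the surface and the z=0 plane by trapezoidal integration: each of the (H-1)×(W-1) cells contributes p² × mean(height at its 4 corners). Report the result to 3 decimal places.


height_mm = gray/255 × 0.407; cell vol = 1.11² × mean(4 corners)
unit = 1.11² × 0.407 / (4×255) = 0.000491632 mm³ per gray-sum
row 0: Σ corner-gray over 5 cells = 2073  → 1.0192
row 1: Σ corner-gray over 5 cells = 2292  → 1.1268
row 2: Σ corner-gray over 5 cells = 2166  → 1.0649
row 3: Σ corner-gray over 5 cells = 2215  → 1.0890
Σ rows: total corner-gray = 8746  → 4.2998 mm³

4.300


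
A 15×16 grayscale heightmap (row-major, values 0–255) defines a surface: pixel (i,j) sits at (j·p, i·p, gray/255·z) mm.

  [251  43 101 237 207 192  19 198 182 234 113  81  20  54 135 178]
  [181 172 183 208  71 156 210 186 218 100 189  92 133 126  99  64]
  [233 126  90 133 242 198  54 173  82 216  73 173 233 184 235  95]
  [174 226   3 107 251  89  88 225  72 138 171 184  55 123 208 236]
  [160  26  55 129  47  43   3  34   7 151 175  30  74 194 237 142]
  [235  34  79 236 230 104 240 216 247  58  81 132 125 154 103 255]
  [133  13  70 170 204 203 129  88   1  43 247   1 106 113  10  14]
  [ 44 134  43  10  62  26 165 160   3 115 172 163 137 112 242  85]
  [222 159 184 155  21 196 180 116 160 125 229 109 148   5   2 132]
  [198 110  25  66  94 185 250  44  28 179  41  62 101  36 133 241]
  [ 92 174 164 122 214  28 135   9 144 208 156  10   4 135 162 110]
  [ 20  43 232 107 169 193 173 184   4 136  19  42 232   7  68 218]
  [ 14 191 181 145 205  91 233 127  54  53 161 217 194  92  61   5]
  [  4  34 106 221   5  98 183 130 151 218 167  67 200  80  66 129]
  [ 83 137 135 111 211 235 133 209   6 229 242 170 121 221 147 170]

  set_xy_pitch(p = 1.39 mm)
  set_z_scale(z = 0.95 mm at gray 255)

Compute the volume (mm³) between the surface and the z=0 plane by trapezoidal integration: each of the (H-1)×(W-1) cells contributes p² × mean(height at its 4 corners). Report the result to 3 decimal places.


191.316

height_mm = gray/255 × 0.95; cell vol = 1.39² × mean(4 corners)
unit = 1.39² × 0.95 / (4×255) = 0.0017995 mm³ per gray-sum
row 0: Σ corner-gray over 15 cells = 8592  → 15.4613
row 1: Σ corner-gray over 15 cells = 9283  → 16.7048
row 2: Σ corner-gray over 15 cells = 9042  → 16.2711
row 3: Σ corner-gray over 15 cells = 7002  → 12.6001
row 4: Σ corner-gray over 15 cells = 7280  → 13.1004
row 5: Σ corner-gray over 15 cells = 7511  → 13.5161
row 6: Σ corner-gray over 15 cells = 6160  → 11.0850
row 7: Σ corner-gray over 15 cells = 7149  → 12.8647
row 8: Σ corner-gray over 15 cells = 7079  → 12.7387
row 9: Σ corner-gray over 15 cells = 6679  → 12.0189
row 10: Σ corner-gray over 15 cells = 6988  → 12.5749
row 11: Σ corner-gray over 15 cells = 7485  → 13.4693
row 12: Σ corner-gray over 15 cells = 7614  → 13.7014
row 13: Σ corner-gray over 15 cells = 8452  → 15.2094
Σ rows: total corner-gray = 106316  → 191.3162 mm³


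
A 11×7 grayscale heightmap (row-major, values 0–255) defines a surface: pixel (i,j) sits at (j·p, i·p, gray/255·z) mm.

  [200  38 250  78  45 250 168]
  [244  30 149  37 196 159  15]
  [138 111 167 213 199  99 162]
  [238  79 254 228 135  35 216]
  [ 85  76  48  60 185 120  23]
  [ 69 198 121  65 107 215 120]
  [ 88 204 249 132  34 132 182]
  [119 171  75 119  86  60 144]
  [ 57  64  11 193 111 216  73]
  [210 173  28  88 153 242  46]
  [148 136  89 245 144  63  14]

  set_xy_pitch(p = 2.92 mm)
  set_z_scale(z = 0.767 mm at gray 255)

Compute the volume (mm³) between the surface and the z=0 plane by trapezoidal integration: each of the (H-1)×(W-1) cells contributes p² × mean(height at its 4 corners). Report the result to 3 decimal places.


198.578

height_mm = gray/255 × 0.767; cell vol = 2.92² × mean(4 corners)
unit = 2.92² × 0.767 / (4×255) = 0.00641152 mm³ per gray-sum
row 0: Σ corner-gray over 6 cells = 3091  → 19.8180
row 1: Σ corner-gray over 6 cells = 3279  → 21.0234
row 2: Σ corner-gray over 6 cells = 3794  → 24.3253
row 3: Σ corner-gray over 6 cells = 3002  → 19.2474
row 4: Σ corner-gray over 6 cells = 2687  → 17.2278
row 5: Σ corner-gray over 6 cells = 3373  → 21.6261
row 6: Σ corner-gray over 6 cells = 3057  → 19.6000
row 7: Σ corner-gray over 6 cells = 2605  → 16.7020
row 8: Σ corner-gray over 6 cells = 2944  → 18.8755
row 9: Σ corner-gray over 6 cells = 3140  → 20.1322
Σ rows: total corner-gray = 30972  → 198.5775 mm³


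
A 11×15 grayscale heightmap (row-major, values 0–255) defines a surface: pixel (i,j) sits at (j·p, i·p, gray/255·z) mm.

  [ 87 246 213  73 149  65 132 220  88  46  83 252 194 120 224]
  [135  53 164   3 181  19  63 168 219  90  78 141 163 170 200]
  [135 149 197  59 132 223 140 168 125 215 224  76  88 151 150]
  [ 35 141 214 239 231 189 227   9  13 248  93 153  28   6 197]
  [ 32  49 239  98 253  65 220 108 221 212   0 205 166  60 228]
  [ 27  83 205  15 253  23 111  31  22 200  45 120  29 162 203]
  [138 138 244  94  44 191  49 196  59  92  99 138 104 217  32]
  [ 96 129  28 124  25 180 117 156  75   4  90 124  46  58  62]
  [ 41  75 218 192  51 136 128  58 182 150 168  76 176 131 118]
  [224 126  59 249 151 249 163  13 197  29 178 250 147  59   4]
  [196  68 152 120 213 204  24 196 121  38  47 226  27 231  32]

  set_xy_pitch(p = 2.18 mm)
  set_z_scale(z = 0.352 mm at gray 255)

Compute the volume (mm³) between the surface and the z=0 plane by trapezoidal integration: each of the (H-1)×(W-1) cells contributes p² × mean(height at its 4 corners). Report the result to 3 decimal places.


116.865

height_mm = gray/255 × 0.352; cell vol = 2.18² × mean(4 corners)
unit = 2.18² × 0.352 / (4×255) = 0.00164004 mm³ per gray-sum
row 0: Σ corner-gray over 14 cells = 7432  → 12.1888
row 1: Σ corner-gray over 14 cells = 7538  → 12.3627
row 2: Σ corner-gray over 14 cells = 7993  → 13.1089
row 3: Σ corner-gray over 14 cells = 7866  → 12.9006
row 4: Σ corner-gray over 14 cells = 6880  → 11.2835
row 5: Σ corner-gray over 14 cells = 6328  → 10.3782
row 6: Σ corner-gray over 14 cells = 5970  → 9.7911
row 7: Σ corner-gray over 14 cells = 6111  → 10.0223
row 8: Σ corner-gray over 14 cells = 7609  → 12.4791
row 9: Σ corner-gray over 14 cells = 7530  → 12.3495
Σ rows: total corner-gray = 71257  → 116.8646 mm³


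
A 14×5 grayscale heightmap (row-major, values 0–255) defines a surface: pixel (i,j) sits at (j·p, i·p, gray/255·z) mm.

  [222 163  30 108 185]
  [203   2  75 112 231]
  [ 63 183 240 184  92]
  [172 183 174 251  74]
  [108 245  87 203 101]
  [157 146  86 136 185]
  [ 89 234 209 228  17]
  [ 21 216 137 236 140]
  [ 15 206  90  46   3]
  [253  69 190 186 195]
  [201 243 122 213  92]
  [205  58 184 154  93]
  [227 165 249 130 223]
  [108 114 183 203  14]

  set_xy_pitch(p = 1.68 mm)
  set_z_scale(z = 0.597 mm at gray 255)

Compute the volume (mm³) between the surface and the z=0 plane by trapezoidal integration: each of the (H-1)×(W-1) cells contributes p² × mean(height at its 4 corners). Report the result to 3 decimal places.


52.761

height_mm = gray/255 × 0.597; cell vol = 1.68² × mean(4 corners)
unit = 1.68² × 0.597 / (4×255) = 0.00165193 mm³ per gray-sum
row 0: Σ corner-gray over 4 cells = 1821  → 3.0082
row 1: Σ corner-gray over 4 cells = 2181  → 3.6029
row 2: Σ corner-gray over 4 cells = 2831  → 4.6766
row 3: Σ corner-gray over 4 cells = 2741  → 4.5280
row 4: Σ corner-gray over 4 cells = 2357  → 3.8936
row 5: Σ corner-gray over 4 cells = 2526  → 4.1728
row 6: Σ corner-gray over 4 cells = 2787  → 4.6039
row 7: Σ corner-gray over 4 cells = 2041  → 3.3716
row 8: Σ corner-gray over 4 cells = 2040  → 3.3699
row 9: Σ corner-gray over 4 cells = 2787  → 4.6039
row 10: Σ corner-gray over 4 cells = 2539  → 4.1943
row 11: Σ corner-gray over 4 cells = 2628  → 4.3413
row 12: Σ corner-gray over 4 cells = 2660  → 4.3941
Σ rows: total corner-gray = 31939  → 52.7611 mm³


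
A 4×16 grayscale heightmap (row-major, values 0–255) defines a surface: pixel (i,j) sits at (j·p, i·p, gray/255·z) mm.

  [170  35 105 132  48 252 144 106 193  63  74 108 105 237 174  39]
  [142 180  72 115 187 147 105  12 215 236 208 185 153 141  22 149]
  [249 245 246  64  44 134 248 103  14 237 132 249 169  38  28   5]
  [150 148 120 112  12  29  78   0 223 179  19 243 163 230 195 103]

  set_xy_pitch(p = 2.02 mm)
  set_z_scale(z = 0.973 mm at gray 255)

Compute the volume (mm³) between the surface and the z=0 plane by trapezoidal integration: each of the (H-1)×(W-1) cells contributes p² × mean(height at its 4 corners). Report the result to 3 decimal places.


94.671

height_mm = gray/255 × 0.973; cell vol = 2.02² × mean(4 corners)
unit = 2.02² × 0.973 / (4×255) = 0.00389238 mm³ per gray-sum
row 0: Σ corner-gray over 15 cells = 8008  → 31.1702
row 1: Σ corner-gray over 15 cells = 8403  → 32.7077
row 2: Σ corner-gray over 15 cells = 7911  → 30.7926
Σ rows: total corner-gray = 24322  → 94.6705 mm³


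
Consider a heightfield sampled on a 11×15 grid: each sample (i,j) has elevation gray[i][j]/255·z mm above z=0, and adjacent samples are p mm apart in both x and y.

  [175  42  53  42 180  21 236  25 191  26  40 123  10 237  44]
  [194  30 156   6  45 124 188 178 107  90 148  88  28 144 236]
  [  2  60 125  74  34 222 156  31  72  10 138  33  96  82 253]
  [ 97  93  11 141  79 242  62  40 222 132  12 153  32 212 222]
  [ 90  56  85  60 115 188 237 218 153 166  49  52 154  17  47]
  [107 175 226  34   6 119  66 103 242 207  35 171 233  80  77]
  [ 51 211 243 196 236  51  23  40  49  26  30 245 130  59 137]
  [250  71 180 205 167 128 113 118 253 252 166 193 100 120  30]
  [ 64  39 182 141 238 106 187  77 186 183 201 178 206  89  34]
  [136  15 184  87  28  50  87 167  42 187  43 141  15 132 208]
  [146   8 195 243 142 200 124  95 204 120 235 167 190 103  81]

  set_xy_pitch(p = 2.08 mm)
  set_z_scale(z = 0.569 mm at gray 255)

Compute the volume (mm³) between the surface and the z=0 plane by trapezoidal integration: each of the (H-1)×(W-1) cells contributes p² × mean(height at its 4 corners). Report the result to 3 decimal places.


height_mm = gray/255 × 0.569; cell vol = 2.08² × mean(4 corners)
unit = 2.08² × 0.569 / (4×255) = 0.00241345 mm³ per gray-sum
row 0: Σ corner-gray over 14 cells = 5765  → 13.9136
row 1: Σ corner-gray over 14 cells = 5615  → 13.5515
row 2: Σ corner-gray over 14 cells = 5702  → 13.7615
row 3: Σ corner-gray over 14 cells = 6418  → 15.4895
row 4: Σ corner-gray over 14 cells = 6815  → 16.4477
row 5: Σ corner-gray over 14 cells = 6844  → 16.5177
row 6: Σ corner-gray over 14 cells = 7678  → 18.5305
row 7: Σ corner-gray over 14 cells = 8536  → 20.6012
row 8: Σ corner-gray over 14 cells = 6824  → 16.4694
row 9: Σ corner-gray over 14 cells = 6979  → 16.8435
Σ rows: total corner-gray = 67176  → 162.1261 mm³

162.126


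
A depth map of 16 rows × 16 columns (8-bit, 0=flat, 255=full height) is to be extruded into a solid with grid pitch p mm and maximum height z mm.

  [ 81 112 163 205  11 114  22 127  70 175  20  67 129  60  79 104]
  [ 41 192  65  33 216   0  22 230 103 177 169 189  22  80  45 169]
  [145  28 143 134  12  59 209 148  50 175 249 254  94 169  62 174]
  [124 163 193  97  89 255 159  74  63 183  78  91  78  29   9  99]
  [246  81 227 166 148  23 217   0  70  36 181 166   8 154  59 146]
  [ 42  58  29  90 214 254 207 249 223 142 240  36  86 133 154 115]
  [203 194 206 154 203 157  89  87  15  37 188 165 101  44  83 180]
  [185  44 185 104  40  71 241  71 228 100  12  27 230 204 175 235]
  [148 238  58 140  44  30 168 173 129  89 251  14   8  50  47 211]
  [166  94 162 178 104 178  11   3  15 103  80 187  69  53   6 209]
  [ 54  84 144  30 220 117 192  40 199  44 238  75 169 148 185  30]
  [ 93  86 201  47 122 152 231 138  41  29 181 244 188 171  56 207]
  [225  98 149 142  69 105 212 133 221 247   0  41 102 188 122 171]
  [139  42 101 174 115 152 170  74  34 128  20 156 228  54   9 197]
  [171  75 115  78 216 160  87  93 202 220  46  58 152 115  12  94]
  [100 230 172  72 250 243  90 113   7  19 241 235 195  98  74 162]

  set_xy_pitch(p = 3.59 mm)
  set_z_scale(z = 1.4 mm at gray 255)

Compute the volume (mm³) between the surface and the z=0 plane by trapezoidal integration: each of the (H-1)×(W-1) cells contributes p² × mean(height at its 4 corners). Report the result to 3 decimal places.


height_mm = gray/255 × 1.4; cell vol = 3.59² × mean(4 corners)
unit = 3.59² × 1.4 / (4×255) = 0.0176895 mm³ per gray-sum
row 0: Σ corner-gray over 15 cells = 6189  → 109.4806
row 1: Σ corner-gray over 15 cells = 7187  → 127.1348
row 2: Σ corner-gray over 15 cells = 7236  → 128.0016
row 3: Σ corner-gray over 15 cells = 6809  → 120.4481
row 4: Σ corner-gray over 15 cells = 7851  → 138.8806
row 5: Σ corner-gray over 15 cells = 8216  → 145.3373
row 6: Σ corner-gray over 15 cells = 7713  → 136.4395
row 7: Σ corner-gray over 15 cells = 7121  → 125.9673
row 8: Σ corner-gray over 15 cells = 6098  → 107.8709
row 9: Σ corner-gray over 15 cells = 6715  → 118.7853
row 10: Σ corner-gray over 15 cells = 7928  → 140.2427
row 11: Σ corner-gray over 15 cells = 8128  → 143.7807
row 12: Σ corner-gray over 15 cells = 7304  → 129.2045
row 13: Σ corner-gray over 15 cells = 6773  → 119.8113
row 14: Σ corner-gray over 15 cells = 7863  → 139.0929
Σ rows: total corner-gray = 109131  → 1930.4782 mm³

1930.478


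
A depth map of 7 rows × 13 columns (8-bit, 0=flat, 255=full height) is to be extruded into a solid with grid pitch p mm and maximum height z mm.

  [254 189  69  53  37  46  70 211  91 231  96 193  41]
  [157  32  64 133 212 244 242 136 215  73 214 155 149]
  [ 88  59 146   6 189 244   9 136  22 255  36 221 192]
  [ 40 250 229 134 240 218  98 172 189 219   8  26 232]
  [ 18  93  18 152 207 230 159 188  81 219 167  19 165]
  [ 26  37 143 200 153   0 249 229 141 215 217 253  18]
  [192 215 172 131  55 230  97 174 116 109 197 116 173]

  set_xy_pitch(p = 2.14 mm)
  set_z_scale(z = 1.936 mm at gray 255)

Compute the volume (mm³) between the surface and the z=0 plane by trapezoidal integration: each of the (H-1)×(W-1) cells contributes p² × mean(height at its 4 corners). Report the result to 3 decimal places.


height_mm = gray/255 × 1.936; cell vol = 2.14² × mean(4 corners)
unit = 2.14² × 1.936 / (4×255) = 0.00869226 mm³ per gray-sum
row 0: Σ corner-gray over 12 cells = 6613  → 57.4819
row 1: Σ corner-gray over 12 cells = 6672  → 57.9948
row 2: Σ corner-gray over 12 cells = 6764  → 58.7944
row 3: Σ corner-gray over 12 cells = 7087  → 61.6020
row 4: Σ corner-gray over 12 cells = 6967  → 60.5590
row 5: Σ corner-gray over 12 cells = 7307  → 63.5143
Σ rows: total corner-gray = 41410  → 359.9465 mm³

359.947


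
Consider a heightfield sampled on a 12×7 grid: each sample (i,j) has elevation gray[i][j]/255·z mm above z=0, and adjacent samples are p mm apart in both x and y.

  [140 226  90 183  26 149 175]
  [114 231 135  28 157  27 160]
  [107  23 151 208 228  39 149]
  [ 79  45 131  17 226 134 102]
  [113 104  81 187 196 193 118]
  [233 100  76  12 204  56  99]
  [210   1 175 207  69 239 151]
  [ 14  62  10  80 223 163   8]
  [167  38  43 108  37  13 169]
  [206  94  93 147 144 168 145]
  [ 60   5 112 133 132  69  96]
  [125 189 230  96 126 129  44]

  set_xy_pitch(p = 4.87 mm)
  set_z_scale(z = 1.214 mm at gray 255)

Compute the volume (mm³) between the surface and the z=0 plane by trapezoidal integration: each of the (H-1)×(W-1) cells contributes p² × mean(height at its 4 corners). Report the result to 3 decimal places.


863.431

height_mm = gray/255 × 1.214; cell vol = 4.87² × mean(4 corners)
unit = 4.87² × 1.214 / (4×255) = 0.0282278 mm³ per gray-sum
row 0: Σ corner-gray over 6 cells = 3093  → 87.3085
row 1: Σ corner-gray over 6 cells = 2984  → 84.2316
row 2: Σ corner-gray over 6 cells = 2841  → 80.1951
row 3: Σ corner-gray over 6 cells = 3040  → 85.8124
row 4: Σ corner-gray over 6 cells = 2981  → 84.1470
row 5: Σ corner-gray over 6 cells = 2971  → 83.8647
row 6: Σ corner-gray over 6 cells = 2841  → 80.1951
row 7: Σ corner-gray over 6 cells = 1912  → 53.9715
row 8: Σ corner-gray over 6 cells = 2457  → 69.3556
row 9: Σ corner-gray over 6 cells = 2701  → 76.2432
row 10: Σ corner-gray over 6 cells = 2767  → 78.1062
Σ rows: total corner-gray = 30588  → 863.4308 mm³


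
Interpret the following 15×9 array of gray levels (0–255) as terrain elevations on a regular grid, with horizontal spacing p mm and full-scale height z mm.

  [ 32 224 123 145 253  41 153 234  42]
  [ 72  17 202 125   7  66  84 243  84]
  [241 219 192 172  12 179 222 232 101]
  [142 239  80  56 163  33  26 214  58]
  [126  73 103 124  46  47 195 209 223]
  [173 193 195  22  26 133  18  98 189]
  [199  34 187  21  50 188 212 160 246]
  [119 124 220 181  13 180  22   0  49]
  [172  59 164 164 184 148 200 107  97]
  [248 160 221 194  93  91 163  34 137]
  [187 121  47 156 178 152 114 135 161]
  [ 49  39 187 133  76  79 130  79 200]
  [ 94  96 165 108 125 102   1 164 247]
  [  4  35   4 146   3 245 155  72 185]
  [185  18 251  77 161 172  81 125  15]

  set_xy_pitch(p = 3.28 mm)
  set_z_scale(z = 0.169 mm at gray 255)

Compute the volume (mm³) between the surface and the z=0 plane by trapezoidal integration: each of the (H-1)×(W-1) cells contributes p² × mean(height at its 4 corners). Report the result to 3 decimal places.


99.001

height_mm = gray/255 × 0.169; cell vol = 3.28² × mean(4 corners)
unit = 3.28² × 0.169 / (4×255) = 0.00178252 mm³ per gray-sum
row 0: Σ corner-gray over 8 cells = 4064  → 7.2442
row 1: Σ corner-gray over 8 cells = 4442  → 7.9180
row 2: Σ corner-gray over 8 cells = 4620  → 8.2352
row 3: Σ corner-gray over 8 cells = 3765  → 6.7112
row 4: Σ corner-gray over 8 cells = 3675  → 6.5508
row 5: Σ corner-gray over 8 cells = 3881  → 6.9180
row 6: Σ corner-gray over 8 cells = 3797  → 6.7682
row 7: Σ corner-gray over 8 cells = 3969  → 7.0748
row 8: Σ corner-gray over 8 cells = 4618  → 8.2317
row 9: Σ corner-gray over 8 cells = 4451  → 7.9340
row 10: Σ corner-gray over 8 cells = 3849  → 6.8609
row 11: Σ corner-gray over 8 cells = 3558  → 6.3422
row 12: Σ corner-gray over 8 cells = 3372  → 6.0107
row 13: Σ corner-gray over 8 cells = 3479  → 6.2014
Σ rows: total corner-gray = 55540  → 99.0011 mm³


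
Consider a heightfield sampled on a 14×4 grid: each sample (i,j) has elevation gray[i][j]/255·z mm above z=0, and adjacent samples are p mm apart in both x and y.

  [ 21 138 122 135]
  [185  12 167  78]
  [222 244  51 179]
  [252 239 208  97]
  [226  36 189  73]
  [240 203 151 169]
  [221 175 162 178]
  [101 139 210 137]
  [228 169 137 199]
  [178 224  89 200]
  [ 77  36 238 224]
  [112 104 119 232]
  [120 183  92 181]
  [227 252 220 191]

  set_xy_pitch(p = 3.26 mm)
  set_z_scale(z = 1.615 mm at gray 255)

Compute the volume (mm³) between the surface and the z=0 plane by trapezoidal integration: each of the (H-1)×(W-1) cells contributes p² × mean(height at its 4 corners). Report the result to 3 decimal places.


height_mm = gray/255 × 1.615; cell vol = 3.26² × mean(4 corners)
unit = 3.26² × 1.615 / (4×255) = 0.016827 mm³ per gray-sum
row 0: Σ corner-gray over 3 cells = 1297  → 21.8247
row 1: Σ corner-gray over 3 cells = 1612  → 27.1252
row 2: Σ corner-gray over 3 cells = 2234  → 37.5916
row 3: Σ corner-gray over 3 cells = 1992  → 33.5195
row 4: Σ corner-gray over 3 cells = 1866  → 31.3992
row 5: Σ corner-gray over 3 cells = 2190  → 36.8512
row 6: Σ corner-gray over 3 cells = 2009  → 33.8055
row 7: Σ corner-gray over 3 cells = 1975  → 33.2334
row 8: Σ corner-gray over 3 cells = 2043  → 34.3776
row 9: Σ corner-gray over 3 cells = 1853  → 31.1805
row 10: Σ corner-gray over 3 cells = 1639  → 27.5795
row 11: Σ corner-gray over 3 cells = 1641  → 27.6132
row 12: Σ corner-gray over 3 cells = 2213  → 37.2382
Σ rows: total corner-gray = 24564  → 413.3392 mm³

413.339
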